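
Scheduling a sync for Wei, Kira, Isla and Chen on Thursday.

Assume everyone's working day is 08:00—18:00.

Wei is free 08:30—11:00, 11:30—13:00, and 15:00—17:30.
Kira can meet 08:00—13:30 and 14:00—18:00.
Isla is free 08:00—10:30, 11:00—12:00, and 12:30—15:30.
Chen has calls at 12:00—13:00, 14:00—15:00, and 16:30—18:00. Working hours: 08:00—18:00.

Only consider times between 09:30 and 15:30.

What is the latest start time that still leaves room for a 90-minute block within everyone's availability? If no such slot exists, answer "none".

none

Chen free within 08:00–18:00: 08:00–12:00, 13:00–14:00, 15:00–16:30.
Wei ∩ Kira: 08:30–11:00, 11:30–13:00, 15:00–17:30.
Wei ∩ Kira ∩ Isla: 08:30–10:30, 11:30–12:00, 12:30–13:00, 15:00–15:30.
Wei ∩ Kira ∩ Isla ∩ Chen: 08:30–10:30, 11:30–12:00, 15:00–15:30.
Restricted to 09:30–15:30: 09:30–10:30, 11:30–12:00, 15:00–15:30.
Windows ≥ 90 min: (none).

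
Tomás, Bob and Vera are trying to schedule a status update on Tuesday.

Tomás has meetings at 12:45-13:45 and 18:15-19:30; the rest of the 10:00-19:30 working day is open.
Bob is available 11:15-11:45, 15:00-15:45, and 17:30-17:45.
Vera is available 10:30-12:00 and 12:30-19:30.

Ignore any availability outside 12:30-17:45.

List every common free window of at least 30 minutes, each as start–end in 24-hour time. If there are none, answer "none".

Tomás free within 10:00–19:30: 10:00–12:45, 13:45–18:15.
Tomás ∩ Bob: 11:15–11:45, 15:00–15:45, 17:30–17:45.
Tomás ∩ Bob ∩ Vera: 11:15–11:45, 15:00–15:45, 17:30–17:45.
Restricted to 12:30–17:45: 15:00–15:45, 17:30–17:45.
Windows ≥ 30 min: 15:00–15:45.

15:00–15:45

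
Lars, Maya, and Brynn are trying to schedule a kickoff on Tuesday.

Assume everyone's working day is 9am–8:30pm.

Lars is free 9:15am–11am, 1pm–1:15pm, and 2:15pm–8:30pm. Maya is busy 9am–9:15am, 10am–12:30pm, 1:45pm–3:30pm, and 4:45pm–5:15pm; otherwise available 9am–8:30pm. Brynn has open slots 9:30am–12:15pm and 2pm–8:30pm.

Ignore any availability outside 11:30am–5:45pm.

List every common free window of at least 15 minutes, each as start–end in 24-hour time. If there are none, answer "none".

15:30–16:45, 17:15–17:45

Maya free within 09:00–20:30: 09:15–10:00, 12:30–13:45, 15:30–16:45, 17:15–20:30.
Lars ∩ Maya: 09:15–10:00, 13:00–13:15, 15:30–16:45, 17:15–20:30.
Lars ∩ Maya ∩ Brynn: 09:30–10:00, 15:30–16:45, 17:15–20:30.
Restricted to 11:30–17:45: 15:30–16:45, 17:15–17:45.
Windows ≥ 15 min: 15:30–16:45, 17:15–17:45.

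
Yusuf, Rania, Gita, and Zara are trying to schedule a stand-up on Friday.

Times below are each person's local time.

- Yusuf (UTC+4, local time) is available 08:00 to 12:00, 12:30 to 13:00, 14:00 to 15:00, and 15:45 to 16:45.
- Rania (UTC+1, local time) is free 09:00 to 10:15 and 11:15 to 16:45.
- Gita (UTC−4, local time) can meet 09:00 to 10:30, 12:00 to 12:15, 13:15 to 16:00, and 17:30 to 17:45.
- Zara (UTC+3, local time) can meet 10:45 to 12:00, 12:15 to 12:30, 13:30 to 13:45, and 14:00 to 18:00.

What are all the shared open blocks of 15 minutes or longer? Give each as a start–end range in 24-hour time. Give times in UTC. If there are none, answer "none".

none

Yusuf → UTC: 04:00–08:00, 08:30–09:00, 10:00–11:00, 11:45–12:45.
Rania → UTC: 08:00–09:15, 10:15–15:45.
Gita → UTC: 13:00–14:30, 16:00–16:15, 17:15–20:00, 21:30–21:45.
Zara → UTC: 07:45–09:00, 09:15–09:30, 10:30–10:45, 11:00–15:00.
Yusuf ∩ Rania: 08:30–09:00, 10:15–11:00, 11:45–12:45.
Yusuf ∩ Rania ∩ Gita: (none).
Yusuf ∩ Rania ∩ Gita ∩ Zara: (none).
Windows ≥ 15 min: (none).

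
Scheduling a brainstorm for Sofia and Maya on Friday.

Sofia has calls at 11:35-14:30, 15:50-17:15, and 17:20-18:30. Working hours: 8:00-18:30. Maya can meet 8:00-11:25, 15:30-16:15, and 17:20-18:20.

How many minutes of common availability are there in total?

225 minutes

Sofia free within 08:00–18:30: 08:00–11:35, 14:30–15:50, 17:15–17:20.
Sofia ∩ Maya: 08:00–11:25, 15:30–15:50.
Total common minutes: 205 + 20 = 225.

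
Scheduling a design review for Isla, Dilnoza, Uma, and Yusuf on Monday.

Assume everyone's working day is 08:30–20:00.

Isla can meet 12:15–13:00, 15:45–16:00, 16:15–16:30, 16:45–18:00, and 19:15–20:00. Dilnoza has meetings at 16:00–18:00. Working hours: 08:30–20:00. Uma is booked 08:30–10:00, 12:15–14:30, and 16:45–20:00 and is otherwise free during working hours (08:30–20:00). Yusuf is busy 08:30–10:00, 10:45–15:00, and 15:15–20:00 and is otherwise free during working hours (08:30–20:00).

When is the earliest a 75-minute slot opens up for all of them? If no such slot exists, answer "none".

none

Dilnoza free within 08:30–20:00: 08:30–16:00, 18:00–20:00.
Uma free within 08:30–20:00: 10:00–12:15, 14:30–16:45.
Yusuf free within 08:30–20:00: 10:00–10:45, 15:00–15:15.
Isla ∩ Dilnoza: 12:15–13:00, 15:45–16:00, 19:15–20:00.
Isla ∩ Dilnoza ∩ Uma: 15:45–16:00.
Isla ∩ Dilnoza ∩ Uma ∩ Yusuf: (none).
Windows ≥ 75 min: (none).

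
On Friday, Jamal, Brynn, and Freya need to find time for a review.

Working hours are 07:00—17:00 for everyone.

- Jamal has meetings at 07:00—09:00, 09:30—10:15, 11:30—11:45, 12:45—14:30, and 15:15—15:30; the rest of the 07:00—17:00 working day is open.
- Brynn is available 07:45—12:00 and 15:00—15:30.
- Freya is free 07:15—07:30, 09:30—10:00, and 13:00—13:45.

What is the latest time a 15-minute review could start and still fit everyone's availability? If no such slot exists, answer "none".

Jamal free within 07:00–17:00: 09:00–09:30, 10:15–11:30, 11:45–12:45, 14:30–15:15, 15:30–17:00.
Jamal ∩ Brynn: 09:00–09:30, 10:15–11:30, 11:45–12:00, 15:00–15:15.
Jamal ∩ Brynn ∩ Freya: (none).
Windows ≥ 15 min: (none).

none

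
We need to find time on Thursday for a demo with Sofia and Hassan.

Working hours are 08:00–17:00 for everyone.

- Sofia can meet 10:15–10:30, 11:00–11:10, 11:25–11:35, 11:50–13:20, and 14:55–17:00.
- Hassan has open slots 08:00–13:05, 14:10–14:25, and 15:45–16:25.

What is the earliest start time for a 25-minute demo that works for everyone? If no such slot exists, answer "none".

Sofia ∩ Hassan: 10:15–10:30, 11:00–11:10, 11:25–11:35, 11:50–13:05, 15:45–16:25.
Windows ≥ 25 min: 11:50–13:05, 15:45–16:25.
Earliest such window starts at 11:50.

11:50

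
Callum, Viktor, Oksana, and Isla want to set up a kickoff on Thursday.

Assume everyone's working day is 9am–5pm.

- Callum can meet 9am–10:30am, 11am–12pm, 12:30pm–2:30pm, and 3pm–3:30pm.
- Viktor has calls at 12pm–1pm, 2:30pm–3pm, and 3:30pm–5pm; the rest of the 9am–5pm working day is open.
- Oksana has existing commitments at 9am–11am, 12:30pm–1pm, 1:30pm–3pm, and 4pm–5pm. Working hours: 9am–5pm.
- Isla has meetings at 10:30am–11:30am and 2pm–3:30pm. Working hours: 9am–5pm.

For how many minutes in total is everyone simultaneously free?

Viktor free within 09:00–17:00: 09:00–12:00, 13:00–14:30, 15:00–15:30.
Oksana free within 09:00–17:00: 11:00–12:30, 13:00–13:30, 15:00–16:00.
Isla free within 09:00–17:00: 09:00–10:30, 11:30–14:00, 15:30–17:00.
Callum ∩ Viktor: 09:00–10:30, 11:00–12:00, 13:00–14:30, 15:00–15:30.
Callum ∩ Viktor ∩ Oksana: 11:00–12:00, 13:00–13:30, 15:00–15:30.
Callum ∩ Viktor ∩ Oksana ∩ Isla: 11:30–12:00, 13:00–13:30.
Total common minutes: 30 + 30 = 60.

60 minutes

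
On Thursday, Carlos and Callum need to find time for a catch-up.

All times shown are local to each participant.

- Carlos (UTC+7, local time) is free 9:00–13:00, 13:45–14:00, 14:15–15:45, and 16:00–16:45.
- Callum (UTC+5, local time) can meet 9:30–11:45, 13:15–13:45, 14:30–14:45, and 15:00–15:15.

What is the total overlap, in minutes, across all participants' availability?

Carlos → UTC: 02:00–06:00, 06:45–07:00, 07:15–08:45, 09:00–09:45.
Callum → UTC: 04:30–06:45, 08:15–08:45, 09:30–09:45, 10:00–10:15.
Carlos ∩ Callum: 04:30–06:00, 08:15–08:45, 09:30–09:45.
Total common minutes: 90 + 30 + 15 = 135.

135 minutes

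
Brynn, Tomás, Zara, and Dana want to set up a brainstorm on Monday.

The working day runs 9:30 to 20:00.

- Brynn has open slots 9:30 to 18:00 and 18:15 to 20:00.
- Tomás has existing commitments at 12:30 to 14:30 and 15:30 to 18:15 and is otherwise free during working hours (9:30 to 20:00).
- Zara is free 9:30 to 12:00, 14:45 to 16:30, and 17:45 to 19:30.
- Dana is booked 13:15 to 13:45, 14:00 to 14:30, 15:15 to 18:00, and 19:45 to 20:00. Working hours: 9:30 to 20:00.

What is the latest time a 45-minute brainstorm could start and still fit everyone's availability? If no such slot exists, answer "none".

18:45

Tomás free within 09:30–20:00: 09:30–12:30, 14:30–15:30, 18:15–20:00.
Dana free within 09:30–20:00: 09:30–13:15, 13:45–14:00, 14:30–15:15, 18:00–19:45.
Brynn ∩ Tomás: 09:30–12:30, 14:30–15:30, 18:15–20:00.
Brynn ∩ Tomás ∩ Zara: 09:30–12:00, 14:45–15:30, 18:15–19:30.
Brynn ∩ Tomás ∩ Zara ∩ Dana: 09:30–12:00, 14:45–15:15, 18:15–19:30.
Windows ≥ 45 min: 09:30–12:00, 18:15–19:30.
Latest start in the last window 18:15–19:30 is 19:30 − 45 min = 18:45.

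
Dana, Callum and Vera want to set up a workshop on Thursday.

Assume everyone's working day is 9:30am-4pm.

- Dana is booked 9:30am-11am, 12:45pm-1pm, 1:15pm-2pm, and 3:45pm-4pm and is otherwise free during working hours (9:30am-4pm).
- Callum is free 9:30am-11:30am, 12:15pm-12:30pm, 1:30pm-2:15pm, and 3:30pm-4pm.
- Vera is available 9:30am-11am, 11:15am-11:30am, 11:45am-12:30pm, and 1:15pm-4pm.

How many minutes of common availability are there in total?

60 minutes

Dana free within 09:30–16:00: 11:00–12:45, 13:00–13:15, 14:00–15:45.
Dana ∩ Callum: 11:00–11:30, 12:15–12:30, 14:00–14:15, 15:30–15:45.
Dana ∩ Callum ∩ Vera: 11:15–11:30, 12:15–12:30, 14:00–14:15, 15:30–15:45.
Total common minutes: 15 + 15 + 15 + 15 = 60.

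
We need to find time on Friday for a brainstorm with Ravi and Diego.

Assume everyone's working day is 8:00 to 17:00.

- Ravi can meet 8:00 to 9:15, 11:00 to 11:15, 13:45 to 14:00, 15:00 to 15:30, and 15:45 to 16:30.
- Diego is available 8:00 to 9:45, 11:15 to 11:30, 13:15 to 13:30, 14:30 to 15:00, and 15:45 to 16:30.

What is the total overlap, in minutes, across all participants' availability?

120 minutes

Ravi ∩ Diego: 08:00–09:15, 15:45–16:30.
Total common minutes: 75 + 45 = 120.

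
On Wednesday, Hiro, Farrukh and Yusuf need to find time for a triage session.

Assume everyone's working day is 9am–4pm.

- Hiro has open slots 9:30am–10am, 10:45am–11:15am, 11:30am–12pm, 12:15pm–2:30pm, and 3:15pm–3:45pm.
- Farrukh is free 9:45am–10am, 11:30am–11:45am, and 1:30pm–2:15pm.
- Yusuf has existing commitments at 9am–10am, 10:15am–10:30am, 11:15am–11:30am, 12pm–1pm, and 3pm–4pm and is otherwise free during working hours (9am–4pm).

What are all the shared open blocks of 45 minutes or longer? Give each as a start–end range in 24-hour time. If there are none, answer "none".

Yusuf free within 09:00–16:00: 10:00–10:15, 10:30–11:15, 11:30–12:00, 13:00–15:00.
Hiro ∩ Farrukh: 09:45–10:00, 11:30–11:45, 13:30–14:15.
Hiro ∩ Farrukh ∩ Yusuf: 11:30–11:45, 13:30–14:15.
Windows ≥ 45 min: 13:30–14:15.

13:30–14:15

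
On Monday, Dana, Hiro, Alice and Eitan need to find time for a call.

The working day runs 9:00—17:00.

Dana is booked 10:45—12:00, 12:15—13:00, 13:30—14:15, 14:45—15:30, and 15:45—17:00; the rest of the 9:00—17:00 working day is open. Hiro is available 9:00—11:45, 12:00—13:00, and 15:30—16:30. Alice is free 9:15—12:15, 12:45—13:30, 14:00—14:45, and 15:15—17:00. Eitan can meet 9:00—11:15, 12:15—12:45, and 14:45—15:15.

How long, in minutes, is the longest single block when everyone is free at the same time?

Dana free within 09:00–17:00: 09:00–10:45, 12:00–12:15, 13:00–13:30, 14:15–14:45, 15:30–15:45.
Dana ∩ Hiro: 09:00–10:45, 12:00–12:15, 15:30–15:45.
Dana ∩ Hiro ∩ Alice: 09:15–10:45, 12:00–12:15, 15:30–15:45.
Dana ∩ Hiro ∩ Alice ∩ Eitan: 09:15–10:45.
Single common window of 90 minutes.

90 minutes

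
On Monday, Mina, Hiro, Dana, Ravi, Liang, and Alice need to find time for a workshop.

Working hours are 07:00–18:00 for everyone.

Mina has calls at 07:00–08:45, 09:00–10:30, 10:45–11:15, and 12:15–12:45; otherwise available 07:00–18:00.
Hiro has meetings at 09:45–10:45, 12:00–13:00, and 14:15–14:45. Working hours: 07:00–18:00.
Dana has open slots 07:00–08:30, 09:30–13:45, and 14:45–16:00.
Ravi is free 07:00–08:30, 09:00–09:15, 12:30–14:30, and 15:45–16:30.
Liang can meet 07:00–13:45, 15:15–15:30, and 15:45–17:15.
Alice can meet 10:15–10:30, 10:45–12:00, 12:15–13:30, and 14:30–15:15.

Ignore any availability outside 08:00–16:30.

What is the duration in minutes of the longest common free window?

30 minutes

Mina free within 07:00–18:00: 08:45–09:00, 10:30–10:45, 11:15–12:15, 12:45–18:00.
Hiro free within 07:00–18:00: 07:00–09:45, 10:45–12:00, 13:00–14:15, 14:45–18:00.
Mina ∩ Hiro: 08:45–09:00, 11:15–12:00, 13:00–14:15, 14:45–18:00.
Mina ∩ Hiro ∩ Dana: 11:15–12:00, 13:00–13:45, 14:45–16:00.
Mina ∩ Hiro ∩ Dana ∩ Ravi: 13:00–13:45, 15:45–16:00.
Mina ∩ Hiro ∩ Dana ∩ Ravi ∩ Liang: 13:00–13:45, 15:45–16:00.
Mina ∩ Hiro ∩ Dana ∩ Ravi ∩ Liang ∩ Alice: 13:00–13:30.
Restricted to 08:00–16:30: 13:00–13:30.
Single common window of 30 minutes.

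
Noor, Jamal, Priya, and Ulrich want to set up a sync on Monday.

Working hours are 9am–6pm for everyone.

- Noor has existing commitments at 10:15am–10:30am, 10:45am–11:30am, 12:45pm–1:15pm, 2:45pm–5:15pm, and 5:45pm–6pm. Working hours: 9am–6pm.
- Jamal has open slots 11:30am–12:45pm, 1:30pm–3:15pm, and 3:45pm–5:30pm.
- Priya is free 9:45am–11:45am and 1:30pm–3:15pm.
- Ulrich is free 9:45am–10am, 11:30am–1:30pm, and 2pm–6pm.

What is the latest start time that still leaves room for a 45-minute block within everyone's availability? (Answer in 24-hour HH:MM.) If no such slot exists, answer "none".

Noor free within 09:00–18:00: 09:00–10:15, 10:30–10:45, 11:30–12:45, 13:15–14:45, 17:15–17:45.
Noor ∩ Jamal: 11:30–12:45, 13:30–14:45, 17:15–17:30.
Noor ∩ Jamal ∩ Priya: 11:30–11:45, 13:30–14:45.
Noor ∩ Jamal ∩ Priya ∩ Ulrich: 11:30–11:45, 14:00–14:45.
Windows ≥ 45 min: 14:00–14:45.
Latest start in the last window 14:00–14:45 is 14:45 − 45 min = 14:00.

14:00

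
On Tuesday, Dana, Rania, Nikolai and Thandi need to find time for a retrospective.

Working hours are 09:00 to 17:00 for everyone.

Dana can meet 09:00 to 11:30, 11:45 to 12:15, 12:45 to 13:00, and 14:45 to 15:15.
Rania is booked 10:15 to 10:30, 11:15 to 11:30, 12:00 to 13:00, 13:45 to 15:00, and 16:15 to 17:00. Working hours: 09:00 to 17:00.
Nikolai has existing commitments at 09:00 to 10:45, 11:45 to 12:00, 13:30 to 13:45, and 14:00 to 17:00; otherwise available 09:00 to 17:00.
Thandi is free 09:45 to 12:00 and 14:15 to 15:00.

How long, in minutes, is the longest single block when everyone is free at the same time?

30 minutes

Rania free within 09:00–17:00: 09:00–10:15, 10:30–11:15, 11:30–12:00, 13:00–13:45, 15:00–16:15.
Nikolai free within 09:00–17:00: 10:45–11:45, 12:00–13:30, 13:45–14:00.
Dana ∩ Rania: 09:00–10:15, 10:30–11:15, 11:45–12:00, 15:00–15:15.
Dana ∩ Rania ∩ Nikolai: 10:45–11:15.
Dana ∩ Rania ∩ Nikolai ∩ Thandi: 10:45–11:15.
Single common window of 30 minutes.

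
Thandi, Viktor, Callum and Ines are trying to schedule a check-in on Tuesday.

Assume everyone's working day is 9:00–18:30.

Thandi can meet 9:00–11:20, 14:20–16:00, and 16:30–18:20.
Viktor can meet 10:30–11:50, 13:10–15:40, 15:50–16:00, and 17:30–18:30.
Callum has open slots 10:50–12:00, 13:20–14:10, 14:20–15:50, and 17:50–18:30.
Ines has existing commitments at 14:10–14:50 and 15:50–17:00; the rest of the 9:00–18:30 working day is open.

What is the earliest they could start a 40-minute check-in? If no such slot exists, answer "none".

14:50

Ines free within 09:00–18:30: 09:00–14:10, 14:50–15:50, 17:00–18:30.
Thandi ∩ Viktor: 10:30–11:20, 14:20–15:40, 15:50–16:00, 17:30–18:20.
Thandi ∩ Viktor ∩ Callum: 10:50–11:20, 14:20–15:40, 17:50–18:20.
Thandi ∩ Viktor ∩ Callum ∩ Ines: 10:50–11:20, 14:50–15:40, 17:50–18:20.
Windows ≥ 40 min: 14:50–15:40.
Earliest such window starts at 14:50.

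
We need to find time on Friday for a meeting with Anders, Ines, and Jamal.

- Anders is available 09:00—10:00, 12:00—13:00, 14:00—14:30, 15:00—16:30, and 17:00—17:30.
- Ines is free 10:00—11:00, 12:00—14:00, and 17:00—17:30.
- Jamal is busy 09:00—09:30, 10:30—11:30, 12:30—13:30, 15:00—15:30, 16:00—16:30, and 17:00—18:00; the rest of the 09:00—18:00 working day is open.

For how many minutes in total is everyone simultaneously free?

30 minutes

Jamal free within 09:00–18:00: 09:30–10:30, 11:30–12:30, 13:30–15:00, 15:30–16:00, 16:30–17:00.
Anders ∩ Ines: 12:00–13:00, 17:00–17:30.
Anders ∩ Ines ∩ Jamal: 12:00–12:30.
Total common minutes: 30.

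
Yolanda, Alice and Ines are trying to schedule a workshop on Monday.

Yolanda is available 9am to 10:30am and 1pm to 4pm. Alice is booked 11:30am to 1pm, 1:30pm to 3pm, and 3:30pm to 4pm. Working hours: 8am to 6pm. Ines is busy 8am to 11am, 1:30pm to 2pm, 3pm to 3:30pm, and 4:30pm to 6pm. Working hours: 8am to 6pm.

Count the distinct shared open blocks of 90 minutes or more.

Alice free within 08:00–18:00: 08:00–11:30, 13:00–13:30, 15:00–15:30, 16:00–18:00.
Ines free within 08:00–18:00: 11:00–13:30, 14:00–15:00, 15:30–16:30.
Yolanda ∩ Alice: 09:00–10:30, 13:00–13:30, 15:00–15:30.
Yolanda ∩ Alice ∩ Ines: 13:00–13:30.
Windows ≥ 90 min: (none).
That's 0 windows.

0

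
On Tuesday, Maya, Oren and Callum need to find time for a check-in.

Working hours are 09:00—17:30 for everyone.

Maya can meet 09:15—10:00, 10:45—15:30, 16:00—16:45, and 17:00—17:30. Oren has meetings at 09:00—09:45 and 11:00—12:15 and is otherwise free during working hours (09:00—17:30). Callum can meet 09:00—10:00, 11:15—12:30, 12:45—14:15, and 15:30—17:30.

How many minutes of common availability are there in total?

195 minutes

Oren free within 09:00–17:30: 09:45–11:00, 12:15–17:30.
Maya ∩ Oren: 09:45–10:00, 10:45–11:00, 12:15–15:30, 16:00–16:45, 17:00–17:30.
Maya ∩ Oren ∩ Callum: 09:45–10:00, 12:15–12:30, 12:45–14:15, 16:00–16:45, 17:00–17:30.
Total common minutes: 15 + 15 + 90 + 45 + 30 = 195.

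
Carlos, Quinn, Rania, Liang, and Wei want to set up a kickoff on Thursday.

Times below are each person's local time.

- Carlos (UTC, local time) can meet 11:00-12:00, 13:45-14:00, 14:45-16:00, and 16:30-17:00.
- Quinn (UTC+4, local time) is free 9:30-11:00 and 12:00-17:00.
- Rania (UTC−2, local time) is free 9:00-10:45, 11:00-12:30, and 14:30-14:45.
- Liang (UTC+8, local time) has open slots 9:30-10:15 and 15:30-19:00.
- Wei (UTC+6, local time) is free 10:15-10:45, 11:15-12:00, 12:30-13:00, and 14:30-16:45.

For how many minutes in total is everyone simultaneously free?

0 minutes

Carlos → UTC: 11:00–12:00, 13:45–14:00, 14:45–16:00, 16:30–17:00.
Quinn → UTC: 05:30–07:00, 08:00–13:00.
Rania → UTC: 11:00–12:45, 13:00–14:30, 16:30–16:45.
Liang → UTC: 01:30–02:15, 07:30–11:00.
Wei → UTC: 04:15–04:45, 05:15–06:00, 06:30–07:00, 08:30–10:45.
Carlos ∩ Quinn: 11:00–12:00.
Carlos ∩ Quinn ∩ Rania: 11:00–12:00.
Carlos ∩ Quinn ∩ Rania ∩ Liang: (none).
Carlos ∩ Quinn ∩ Rania ∩ Liang ∩ Wei: (none).
Total common minutes: 0.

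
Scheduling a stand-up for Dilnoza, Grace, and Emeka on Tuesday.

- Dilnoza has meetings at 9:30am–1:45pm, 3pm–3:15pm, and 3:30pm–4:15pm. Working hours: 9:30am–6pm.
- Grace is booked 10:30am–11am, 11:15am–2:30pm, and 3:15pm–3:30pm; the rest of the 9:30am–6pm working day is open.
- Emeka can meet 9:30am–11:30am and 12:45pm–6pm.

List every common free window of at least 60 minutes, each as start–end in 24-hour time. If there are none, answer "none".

16:15–18:00

Dilnoza free within 09:30–18:00: 13:45–15:00, 15:15–15:30, 16:15–18:00.
Grace free within 09:30–18:00: 09:30–10:30, 11:00–11:15, 14:30–15:15, 15:30–18:00.
Dilnoza ∩ Grace: 14:30–15:00, 16:15–18:00.
Dilnoza ∩ Grace ∩ Emeka: 14:30–15:00, 16:15–18:00.
Windows ≥ 60 min: 16:15–18:00.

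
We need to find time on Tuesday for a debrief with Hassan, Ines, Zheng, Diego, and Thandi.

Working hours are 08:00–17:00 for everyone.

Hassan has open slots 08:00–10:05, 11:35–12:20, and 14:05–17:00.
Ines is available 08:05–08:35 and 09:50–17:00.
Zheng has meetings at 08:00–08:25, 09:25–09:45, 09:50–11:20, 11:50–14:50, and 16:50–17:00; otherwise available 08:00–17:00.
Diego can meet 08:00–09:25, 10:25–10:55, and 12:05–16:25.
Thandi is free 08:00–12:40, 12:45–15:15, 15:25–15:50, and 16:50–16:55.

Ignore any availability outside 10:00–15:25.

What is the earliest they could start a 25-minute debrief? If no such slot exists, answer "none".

14:50

Zheng free within 08:00–17:00: 08:25–09:25, 09:45–09:50, 11:20–11:50, 14:50–16:50.
Hassan ∩ Ines: 08:05–08:35, 09:50–10:05, 11:35–12:20, 14:05–17:00.
Hassan ∩ Ines ∩ Zheng: 08:25–08:35, 11:35–11:50, 14:50–16:50.
Hassan ∩ Ines ∩ Zheng ∩ Diego: 08:25–08:35, 14:50–16:25.
Hassan ∩ Ines ∩ Zheng ∩ Diego ∩ Thandi: 08:25–08:35, 14:50–15:15, 15:25–15:50.
Restricted to 10:00–15:25: 14:50–15:15.
Windows ≥ 25 min: 14:50–15:15.
Earliest such window starts at 14:50.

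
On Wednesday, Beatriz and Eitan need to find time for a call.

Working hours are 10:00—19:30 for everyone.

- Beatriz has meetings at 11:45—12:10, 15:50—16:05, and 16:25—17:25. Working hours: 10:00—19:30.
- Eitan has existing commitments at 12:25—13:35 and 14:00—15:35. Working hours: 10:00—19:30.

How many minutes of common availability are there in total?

305 minutes

Beatriz free within 10:00–19:30: 10:00–11:45, 12:10–15:50, 16:05–16:25, 17:25–19:30.
Eitan free within 10:00–19:30: 10:00–12:25, 13:35–14:00, 15:35–19:30.
Beatriz ∩ Eitan: 10:00–11:45, 12:10–12:25, 13:35–14:00, 15:35–15:50, 16:05–16:25, 17:25–19:30.
Total common minutes: 105 + 15 + 25 + 15 + 20 + 125 = 305.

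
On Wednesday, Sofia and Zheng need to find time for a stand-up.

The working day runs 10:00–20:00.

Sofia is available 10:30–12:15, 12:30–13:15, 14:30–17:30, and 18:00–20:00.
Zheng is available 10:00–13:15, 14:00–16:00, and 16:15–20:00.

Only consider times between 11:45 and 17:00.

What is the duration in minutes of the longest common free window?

Sofia ∩ Zheng: 10:30–12:15, 12:30–13:15, 14:30–16:00, 16:15–17:30, 18:00–20:00.
Restricted to 11:45–17:00: 11:45–12:15, 12:30–13:15, 14:30–16:00, 16:15–17:00.
Common window lengths: 30, 45, 90, 45 min; longest is 90.

90 minutes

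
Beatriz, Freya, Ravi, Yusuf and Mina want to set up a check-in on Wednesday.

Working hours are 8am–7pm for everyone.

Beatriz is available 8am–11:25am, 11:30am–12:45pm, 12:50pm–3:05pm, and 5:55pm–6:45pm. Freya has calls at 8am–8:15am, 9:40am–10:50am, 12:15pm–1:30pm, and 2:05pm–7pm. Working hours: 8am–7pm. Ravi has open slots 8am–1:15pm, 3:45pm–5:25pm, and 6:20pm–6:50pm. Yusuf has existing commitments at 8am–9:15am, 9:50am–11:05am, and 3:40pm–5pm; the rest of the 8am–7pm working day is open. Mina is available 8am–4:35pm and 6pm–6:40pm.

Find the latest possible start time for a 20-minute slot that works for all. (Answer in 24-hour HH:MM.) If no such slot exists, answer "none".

Freya free within 08:00–19:00: 08:15–09:40, 10:50–12:15, 13:30–14:05.
Yusuf free within 08:00–19:00: 09:15–09:50, 11:05–15:40, 17:00–19:00.
Beatriz ∩ Freya: 08:15–09:40, 10:50–11:25, 11:30–12:15, 13:30–14:05.
Beatriz ∩ Freya ∩ Ravi: 08:15–09:40, 10:50–11:25, 11:30–12:15.
Beatriz ∩ Freya ∩ Ravi ∩ Yusuf: 09:15–09:40, 11:05–11:25, 11:30–12:15.
Beatriz ∩ Freya ∩ Ravi ∩ Yusuf ∩ Mina: 09:15–09:40, 11:05–11:25, 11:30–12:15.
Windows ≥ 20 min: 09:15–09:40, 11:05–11:25, 11:30–12:15.
Latest start in the last window 11:30–12:15 is 12:15 − 20 min = 11:55.

11:55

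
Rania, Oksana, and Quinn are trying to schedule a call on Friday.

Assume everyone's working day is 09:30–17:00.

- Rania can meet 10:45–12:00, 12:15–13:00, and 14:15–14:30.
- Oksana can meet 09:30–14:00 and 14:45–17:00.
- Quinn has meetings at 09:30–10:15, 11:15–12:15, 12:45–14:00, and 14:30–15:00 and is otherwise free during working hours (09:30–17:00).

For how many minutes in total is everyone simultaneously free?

Quinn free within 09:30–17:00: 10:15–11:15, 12:15–12:45, 14:00–14:30, 15:00–17:00.
Rania ∩ Oksana: 10:45–12:00, 12:15–13:00.
Rania ∩ Oksana ∩ Quinn: 10:45–11:15, 12:15–12:45.
Total common minutes: 30 + 30 = 60.

60 minutes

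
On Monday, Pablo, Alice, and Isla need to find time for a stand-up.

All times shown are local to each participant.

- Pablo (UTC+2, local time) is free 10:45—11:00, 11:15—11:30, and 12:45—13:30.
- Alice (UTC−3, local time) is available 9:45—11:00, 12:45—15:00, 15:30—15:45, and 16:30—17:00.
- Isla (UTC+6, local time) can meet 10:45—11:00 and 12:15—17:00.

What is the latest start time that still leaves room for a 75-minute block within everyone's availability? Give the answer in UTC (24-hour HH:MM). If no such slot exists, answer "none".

none

Pablo → UTC: 08:45–09:00, 09:15–09:30, 10:45–11:30.
Alice → UTC: 12:45–14:00, 15:45–18:00, 18:30–18:45, 19:30–20:00.
Isla → UTC: 04:45–05:00, 06:15–11:00.
Pablo ∩ Alice: (none).
Pablo ∩ Alice ∩ Isla: (none).
Windows ≥ 75 min: (none).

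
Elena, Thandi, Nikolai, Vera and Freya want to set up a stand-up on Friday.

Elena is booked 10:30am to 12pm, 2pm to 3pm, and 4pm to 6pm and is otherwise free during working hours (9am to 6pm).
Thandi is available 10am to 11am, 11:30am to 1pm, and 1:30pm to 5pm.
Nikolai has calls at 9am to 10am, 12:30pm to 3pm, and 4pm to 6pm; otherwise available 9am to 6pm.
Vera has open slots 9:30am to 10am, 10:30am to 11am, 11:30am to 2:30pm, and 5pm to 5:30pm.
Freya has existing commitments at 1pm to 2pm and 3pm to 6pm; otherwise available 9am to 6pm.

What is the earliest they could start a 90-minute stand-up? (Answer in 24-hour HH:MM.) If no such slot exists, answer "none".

none

Elena free within 09:00–18:00: 09:00–10:30, 12:00–14:00, 15:00–16:00.
Nikolai free within 09:00–18:00: 10:00–12:30, 15:00–16:00.
Freya free within 09:00–18:00: 09:00–13:00, 14:00–15:00.
Elena ∩ Thandi: 10:00–10:30, 12:00–13:00, 13:30–14:00, 15:00–16:00.
Elena ∩ Thandi ∩ Nikolai: 10:00–10:30, 12:00–12:30, 15:00–16:00.
Elena ∩ Thandi ∩ Nikolai ∩ Vera: 12:00–12:30.
Elena ∩ Thandi ∩ Nikolai ∩ Vera ∩ Freya: 12:00–12:30.
Windows ≥ 90 min: (none).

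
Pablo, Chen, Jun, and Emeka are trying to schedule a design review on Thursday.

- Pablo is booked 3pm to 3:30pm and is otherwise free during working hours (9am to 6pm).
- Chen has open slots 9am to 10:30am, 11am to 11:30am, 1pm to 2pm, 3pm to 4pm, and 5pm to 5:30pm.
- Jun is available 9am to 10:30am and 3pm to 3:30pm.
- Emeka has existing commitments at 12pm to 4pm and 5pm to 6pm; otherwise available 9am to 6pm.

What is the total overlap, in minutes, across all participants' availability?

Pablo free within 09:00–18:00: 09:00–15:00, 15:30–18:00.
Emeka free within 09:00–18:00: 09:00–12:00, 16:00–17:00.
Pablo ∩ Chen: 09:00–10:30, 11:00–11:30, 13:00–14:00, 15:30–16:00, 17:00–17:30.
Pablo ∩ Chen ∩ Jun: 09:00–10:30.
Pablo ∩ Chen ∩ Jun ∩ Emeka: 09:00–10:30.
Total common minutes: 90.

90 minutes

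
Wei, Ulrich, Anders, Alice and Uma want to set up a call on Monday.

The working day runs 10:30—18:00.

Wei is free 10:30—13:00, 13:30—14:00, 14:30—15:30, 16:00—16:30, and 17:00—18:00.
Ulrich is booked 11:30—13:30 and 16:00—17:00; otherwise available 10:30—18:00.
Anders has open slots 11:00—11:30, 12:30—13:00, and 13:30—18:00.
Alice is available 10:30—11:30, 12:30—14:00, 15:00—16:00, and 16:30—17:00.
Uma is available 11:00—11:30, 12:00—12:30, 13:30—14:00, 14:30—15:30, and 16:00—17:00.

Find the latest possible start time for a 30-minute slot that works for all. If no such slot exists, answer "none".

15:00

Ulrich free within 10:30–18:00: 10:30–11:30, 13:30–16:00, 17:00–18:00.
Wei ∩ Ulrich: 10:30–11:30, 13:30–14:00, 14:30–15:30, 17:00–18:00.
Wei ∩ Ulrich ∩ Anders: 11:00–11:30, 13:30–14:00, 14:30–15:30, 17:00–18:00.
Wei ∩ Ulrich ∩ Anders ∩ Alice: 11:00–11:30, 13:30–14:00, 15:00–15:30.
Wei ∩ Ulrich ∩ Anders ∩ Alice ∩ Uma: 11:00–11:30, 13:30–14:00, 15:00–15:30.
Windows ≥ 30 min: 11:00–11:30, 13:30–14:00, 15:00–15:30.
Latest start in the last window 15:00–15:30 is 15:30 − 30 min = 15:00.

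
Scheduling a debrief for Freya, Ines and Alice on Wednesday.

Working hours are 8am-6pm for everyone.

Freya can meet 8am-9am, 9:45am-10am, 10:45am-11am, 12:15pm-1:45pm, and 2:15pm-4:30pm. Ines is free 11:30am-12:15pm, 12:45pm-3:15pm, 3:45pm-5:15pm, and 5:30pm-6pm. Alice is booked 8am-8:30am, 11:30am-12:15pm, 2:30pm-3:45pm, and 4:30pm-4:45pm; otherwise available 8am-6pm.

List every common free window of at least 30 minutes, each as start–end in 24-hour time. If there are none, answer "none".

12:45–13:45, 15:45–16:30

Alice free within 08:00–18:00: 08:30–11:30, 12:15–14:30, 15:45–16:30, 16:45–18:00.
Freya ∩ Ines: 12:45–13:45, 14:15–15:15, 15:45–16:30.
Freya ∩ Ines ∩ Alice: 12:45–13:45, 14:15–14:30, 15:45–16:30.
Windows ≥ 30 min: 12:45–13:45, 15:45–16:30.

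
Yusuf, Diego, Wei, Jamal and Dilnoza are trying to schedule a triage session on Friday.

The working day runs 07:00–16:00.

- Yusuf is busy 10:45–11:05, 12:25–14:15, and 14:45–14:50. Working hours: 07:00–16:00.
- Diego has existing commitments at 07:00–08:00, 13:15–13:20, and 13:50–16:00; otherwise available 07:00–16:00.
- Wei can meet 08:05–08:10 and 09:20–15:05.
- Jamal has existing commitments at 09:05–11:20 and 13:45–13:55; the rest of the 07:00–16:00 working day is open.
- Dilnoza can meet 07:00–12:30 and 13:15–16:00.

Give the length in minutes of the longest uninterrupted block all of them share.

65 minutes

Yusuf free within 07:00–16:00: 07:00–10:45, 11:05–12:25, 14:15–14:45, 14:50–16:00.
Diego free within 07:00–16:00: 08:00–13:15, 13:20–13:50.
Jamal free within 07:00–16:00: 07:00–09:05, 11:20–13:45, 13:55–16:00.
Yusuf ∩ Diego: 08:00–10:45, 11:05–12:25.
Yusuf ∩ Diego ∩ Wei: 08:05–08:10, 09:20–10:45, 11:05–12:25.
Yusuf ∩ Diego ∩ Wei ∩ Jamal: 08:05–08:10, 11:20–12:25.
Yusuf ∩ Diego ∩ Wei ∩ Jamal ∩ Dilnoza: 08:05–08:10, 11:20–12:25.
Common window lengths: 5, 65 min; longest is 65.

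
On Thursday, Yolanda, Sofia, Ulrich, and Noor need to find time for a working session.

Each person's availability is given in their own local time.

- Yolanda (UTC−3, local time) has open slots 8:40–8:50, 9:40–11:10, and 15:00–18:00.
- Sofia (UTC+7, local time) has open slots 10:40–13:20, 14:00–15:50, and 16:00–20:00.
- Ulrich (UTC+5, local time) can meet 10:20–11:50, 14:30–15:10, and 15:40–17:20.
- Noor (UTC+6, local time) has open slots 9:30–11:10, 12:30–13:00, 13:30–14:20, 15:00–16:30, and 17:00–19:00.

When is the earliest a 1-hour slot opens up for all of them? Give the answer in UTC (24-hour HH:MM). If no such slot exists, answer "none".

Yolanda → UTC: 11:40–11:50, 12:40–14:10, 18:00–21:00.
Sofia → UTC: 03:40–06:20, 07:00–08:50, 09:00–13:00.
Ulrich → UTC: 05:20–06:50, 09:30–10:10, 10:40–12:20.
Noor → UTC: 03:30–05:10, 06:30–07:00, 07:30–08:20, 09:00–10:30, 11:00–13:00.
Yolanda ∩ Sofia: 11:40–11:50, 12:40–13:00.
Yolanda ∩ Sofia ∩ Ulrich: 11:40–11:50.
Yolanda ∩ Sofia ∩ Ulrich ∩ Noor: 11:40–11:50.
Windows ≥ 60 min: (none).

none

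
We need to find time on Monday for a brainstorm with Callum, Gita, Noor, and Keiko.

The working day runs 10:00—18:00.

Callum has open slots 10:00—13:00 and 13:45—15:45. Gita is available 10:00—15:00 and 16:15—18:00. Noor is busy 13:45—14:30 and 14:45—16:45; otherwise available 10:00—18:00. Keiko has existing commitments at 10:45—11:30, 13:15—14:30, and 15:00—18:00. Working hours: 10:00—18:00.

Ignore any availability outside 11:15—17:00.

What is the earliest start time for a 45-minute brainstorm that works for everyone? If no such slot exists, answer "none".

Noor free within 10:00–18:00: 10:00–13:45, 14:30–14:45, 16:45–18:00.
Keiko free within 10:00–18:00: 10:00–10:45, 11:30–13:15, 14:30–15:00.
Callum ∩ Gita: 10:00–13:00, 13:45–15:00.
Callum ∩ Gita ∩ Noor: 10:00–13:00, 14:30–14:45.
Callum ∩ Gita ∩ Noor ∩ Keiko: 10:00–10:45, 11:30–13:00, 14:30–14:45.
Restricted to 11:15–17:00: 11:30–13:00, 14:30–14:45.
Windows ≥ 45 min: 11:30–13:00.
Earliest such window starts at 11:30.

11:30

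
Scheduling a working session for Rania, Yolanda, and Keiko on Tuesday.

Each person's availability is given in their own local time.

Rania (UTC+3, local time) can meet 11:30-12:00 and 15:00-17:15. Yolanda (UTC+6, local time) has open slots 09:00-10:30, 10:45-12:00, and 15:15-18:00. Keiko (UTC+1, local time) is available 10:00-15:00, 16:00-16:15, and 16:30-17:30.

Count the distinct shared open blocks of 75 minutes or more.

Rania → UTC: 08:30–09:00, 12:00–14:15.
Yolanda → UTC: 03:00–04:30, 04:45–06:00, 09:15–12:00.
Keiko → UTC: 09:00–14:00, 15:00–15:15, 15:30–16:30.
Rania ∩ Yolanda: (none).
Rania ∩ Yolanda ∩ Keiko: (none).
Windows ≥ 75 min: (none).
That's 0 windows.

0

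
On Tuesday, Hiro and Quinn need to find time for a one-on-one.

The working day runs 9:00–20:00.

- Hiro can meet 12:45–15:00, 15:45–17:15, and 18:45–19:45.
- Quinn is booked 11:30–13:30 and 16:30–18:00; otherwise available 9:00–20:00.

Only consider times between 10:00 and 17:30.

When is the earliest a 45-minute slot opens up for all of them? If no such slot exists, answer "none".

Quinn free within 09:00–20:00: 09:00–11:30, 13:30–16:30, 18:00–20:00.
Hiro ∩ Quinn: 13:30–15:00, 15:45–16:30, 18:45–19:45.
Restricted to 10:00–17:30: 13:30–15:00, 15:45–16:30.
Windows ≥ 45 min: 13:30–15:00, 15:45–16:30.
Earliest such window starts at 13:30.

13:30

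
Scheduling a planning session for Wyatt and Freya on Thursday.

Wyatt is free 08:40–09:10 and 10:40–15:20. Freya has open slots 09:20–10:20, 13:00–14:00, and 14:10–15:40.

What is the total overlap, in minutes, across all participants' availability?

130 minutes

Wyatt ∩ Freya: 13:00–14:00, 14:10–15:20.
Total common minutes: 60 + 70 = 130.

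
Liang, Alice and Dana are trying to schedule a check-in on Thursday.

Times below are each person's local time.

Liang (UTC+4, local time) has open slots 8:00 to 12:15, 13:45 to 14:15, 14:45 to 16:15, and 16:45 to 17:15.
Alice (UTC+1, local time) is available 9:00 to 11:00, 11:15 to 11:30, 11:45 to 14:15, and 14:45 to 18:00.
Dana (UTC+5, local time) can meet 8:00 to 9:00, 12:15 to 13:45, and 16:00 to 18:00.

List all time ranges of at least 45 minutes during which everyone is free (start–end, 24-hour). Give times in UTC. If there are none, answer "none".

11:00–12:15

Liang → UTC: 04:00–08:15, 09:45–10:15, 10:45–12:15, 12:45–13:15.
Alice → UTC: 08:00–10:00, 10:15–10:30, 10:45–13:15, 13:45–17:00.
Dana → UTC: 03:00–04:00, 07:15–08:45, 11:00–13:00.
Liang ∩ Alice: 08:00–08:15, 09:45–10:00, 10:45–12:15, 12:45–13:15.
Liang ∩ Alice ∩ Dana: 08:00–08:15, 11:00–12:15, 12:45–13:00.
Windows ≥ 45 min: 11:00–12:15.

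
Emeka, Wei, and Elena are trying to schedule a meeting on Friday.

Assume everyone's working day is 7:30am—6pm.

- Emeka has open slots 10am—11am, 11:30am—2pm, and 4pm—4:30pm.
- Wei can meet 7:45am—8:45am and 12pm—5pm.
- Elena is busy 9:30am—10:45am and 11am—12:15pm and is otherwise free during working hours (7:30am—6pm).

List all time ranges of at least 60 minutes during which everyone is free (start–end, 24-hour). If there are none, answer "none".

12:15–14:00

Elena free within 07:30–18:00: 07:30–09:30, 10:45–11:00, 12:15–18:00.
Emeka ∩ Wei: 12:00–14:00, 16:00–16:30.
Emeka ∩ Wei ∩ Elena: 12:15–14:00, 16:00–16:30.
Windows ≥ 60 min: 12:15–14:00.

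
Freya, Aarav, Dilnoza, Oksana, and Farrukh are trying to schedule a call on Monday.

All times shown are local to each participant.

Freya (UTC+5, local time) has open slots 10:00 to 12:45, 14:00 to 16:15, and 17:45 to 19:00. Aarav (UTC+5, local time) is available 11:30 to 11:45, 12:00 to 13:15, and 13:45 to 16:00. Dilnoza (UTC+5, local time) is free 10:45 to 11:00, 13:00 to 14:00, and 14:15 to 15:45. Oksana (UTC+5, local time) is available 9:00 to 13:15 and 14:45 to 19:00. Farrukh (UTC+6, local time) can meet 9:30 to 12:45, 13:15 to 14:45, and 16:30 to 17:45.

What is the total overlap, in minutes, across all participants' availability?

15 minutes

Freya → UTC: 05:00–07:45, 09:00–11:15, 12:45–14:00.
Aarav → UTC: 06:30–06:45, 07:00–08:15, 08:45–11:00.
Dilnoza → UTC: 05:45–06:00, 08:00–09:00, 09:15–10:45.
Oksana → UTC: 04:00–08:15, 09:45–14:00.
Farrukh → UTC: 03:30–06:45, 07:15–08:45, 10:30–11:45.
Freya ∩ Aarav: 06:30–06:45, 07:00–07:45, 09:00–11:00.
Freya ∩ Aarav ∩ Dilnoza: 09:15–10:45.
Freya ∩ Aarav ∩ Dilnoza ∩ Oksana: 09:45–10:45.
Freya ∩ Aarav ∩ Dilnoza ∩ Oksana ∩ Farrukh: 10:30–10:45.
Total common minutes: 15.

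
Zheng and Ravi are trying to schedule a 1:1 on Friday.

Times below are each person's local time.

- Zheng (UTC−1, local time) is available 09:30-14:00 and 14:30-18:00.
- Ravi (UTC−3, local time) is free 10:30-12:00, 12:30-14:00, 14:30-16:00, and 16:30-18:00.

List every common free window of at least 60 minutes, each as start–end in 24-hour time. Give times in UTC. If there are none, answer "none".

Zheng → UTC: 10:30–15:00, 15:30–19:00.
Ravi → UTC: 13:30–15:00, 15:30–17:00, 17:30–19:00, 19:30–21:00.
Zheng ∩ Ravi: 13:30–15:00, 15:30–17:00, 17:30–19:00.
Windows ≥ 60 min: 13:30–15:00, 15:30–17:00, 17:30–19:00.

13:30–15:00, 15:30–17:00, 17:30–19:00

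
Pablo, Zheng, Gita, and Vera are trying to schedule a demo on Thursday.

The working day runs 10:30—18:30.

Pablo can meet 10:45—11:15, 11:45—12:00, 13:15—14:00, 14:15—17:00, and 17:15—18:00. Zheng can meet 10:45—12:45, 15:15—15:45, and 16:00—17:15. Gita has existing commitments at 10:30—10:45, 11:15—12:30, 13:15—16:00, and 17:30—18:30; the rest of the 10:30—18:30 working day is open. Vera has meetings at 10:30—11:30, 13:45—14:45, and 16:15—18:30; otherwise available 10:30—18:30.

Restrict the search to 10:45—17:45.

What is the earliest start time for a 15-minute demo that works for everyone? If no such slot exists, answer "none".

Gita free within 10:30–18:30: 10:45–11:15, 12:30–13:15, 16:00–17:30.
Vera free within 10:30–18:30: 11:30–13:45, 14:45–16:15.
Pablo ∩ Zheng: 10:45–11:15, 11:45–12:00, 15:15–15:45, 16:00–17:00.
Pablo ∩ Zheng ∩ Gita: 10:45–11:15, 16:00–17:00.
Pablo ∩ Zheng ∩ Gita ∩ Vera: 16:00–16:15.
Restricted to 10:45–17:45: 16:00–16:15.
Windows ≥ 15 min: 16:00–16:15.
Earliest such window starts at 16:00.

16:00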